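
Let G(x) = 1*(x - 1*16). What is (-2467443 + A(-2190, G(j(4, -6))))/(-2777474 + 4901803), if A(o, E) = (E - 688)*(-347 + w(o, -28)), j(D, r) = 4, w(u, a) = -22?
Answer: -2209143/2124329 ≈ -1.0399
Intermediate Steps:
G(x) = -16 + x (G(x) = 1*(x - 16) = 1*(-16 + x) = -16 + x)
A(o, E) = 253872 - 369*E (A(o, E) = (E - 688)*(-347 - 22) = (-688 + E)*(-369) = 253872 - 369*E)
(-2467443 + A(-2190, G(j(4, -6))))/(-2777474 + 4901803) = (-2467443 + (253872 - 369*(-16 + 4)))/(-2777474 + 4901803) = (-2467443 + (253872 - 369*(-12)))/2124329 = (-2467443 + (253872 + 4428))*(1/2124329) = (-2467443 + 258300)*(1/2124329) = -2209143*1/2124329 = -2209143/2124329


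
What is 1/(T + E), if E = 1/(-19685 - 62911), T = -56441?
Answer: -82596/4661800837 ≈ -1.7718e-5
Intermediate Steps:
E = -1/82596 (E = 1/(-82596) = -1/82596 ≈ -1.2107e-5)
1/(T + E) = 1/(-56441 - 1/82596) = 1/(-4661800837/82596) = -82596/4661800837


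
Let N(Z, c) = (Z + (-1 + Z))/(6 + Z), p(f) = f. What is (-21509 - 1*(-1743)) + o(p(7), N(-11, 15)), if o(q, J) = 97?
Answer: -19669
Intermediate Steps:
N(Z, c) = (-1 + 2*Z)/(6 + Z)
(-21509 - 1*(-1743)) + o(p(7), N(-11, 15)) = (-21509 - 1*(-1743)) + 97 = (-21509 + 1743) + 97 = -19766 + 97 = -19669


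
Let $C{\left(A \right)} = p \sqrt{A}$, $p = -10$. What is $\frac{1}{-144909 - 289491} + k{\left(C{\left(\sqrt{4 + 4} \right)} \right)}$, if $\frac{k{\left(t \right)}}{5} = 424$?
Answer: $\frac{920927999}{434400} \approx 2120.0$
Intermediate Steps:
$C{\left(A \right)} = - 10 \sqrt{A}$
$k{\left(t \right)} = 2120$ ($k{\left(t \right)} = 5 \cdot 424 = 2120$)
$\frac{1}{-144909 - 289491} + k{\left(C{\left(\sqrt{4 + 4} \right)} \right)} = \frac{1}{-144909 - 289491} + 2120 = \frac{1}{-434400} + 2120 = - \frac{1}{434400} + 2120 = \frac{920927999}{434400}$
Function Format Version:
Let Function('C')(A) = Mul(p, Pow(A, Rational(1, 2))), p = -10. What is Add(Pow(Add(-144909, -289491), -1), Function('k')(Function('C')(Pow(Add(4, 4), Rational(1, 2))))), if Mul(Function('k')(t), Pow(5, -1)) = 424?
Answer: Rational(920927999, 434400) ≈ 2120.0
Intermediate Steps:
Function('C')(A) = Mul(-10, Pow(A, Rational(1, 2)))
Function('k')(t) = 2120 (Function('k')(t) = Mul(5, 424) = 2120)
Add(Pow(Add(-144909, -289491), -1), Function('k')(Function('C')(Pow(Add(4, 4), Rational(1, 2))))) = Add(Pow(Add(-144909, -289491), -1), 2120) = Add(Pow(-434400, -1), 2120) = Add(Rational(-1, 434400), 2120) = Rational(920927999, 434400)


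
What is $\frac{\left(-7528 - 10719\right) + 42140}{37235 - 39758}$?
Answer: $- \frac{23893}{2523} \approx -9.4701$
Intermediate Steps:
$\frac{\left(-7528 - 10719\right) + 42140}{37235 - 39758} = \frac{\left(-7528 - 10719\right) + 42140}{-2523} = \left(-18247 + 42140\right) \left(- \frac{1}{2523}\right) = 23893 \left(- \frac{1}{2523}\right) = - \frac{23893}{2523}$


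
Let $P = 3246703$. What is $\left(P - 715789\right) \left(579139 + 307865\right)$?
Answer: $2244930841656$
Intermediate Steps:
$\left(P - 715789\right) \left(579139 + 307865\right) = \left(3246703 - 715789\right) \left(579139 + 307865\right) = 2530914 \cdot 887004 = 2244930841656$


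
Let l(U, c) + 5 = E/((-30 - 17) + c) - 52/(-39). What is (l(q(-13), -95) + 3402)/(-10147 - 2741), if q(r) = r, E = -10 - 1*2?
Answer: -723863/2745144 ≈ -0.26369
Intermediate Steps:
E = -12 (E = -10 - 2 = -12)
l(U, c) = -11/3 - 12/(-47 + c) (l(U, c) = -5 + (-12/((-30 - 17) + c) - 52/(-39)) = -5 + (-12/(-47 + c) - 52*(-1/39)) = -5 + (-12/(-47 + c) + 4/3) = -5 + (4/3 - 12/(-47 + c)) = -11/3 - 12/(-47 + c))
(l(q(-13), -95) + 3402)/(-10147 - 2741) = ((481 - 11*(-95))/(3*(-47 - 95)) + 3402)/(-10147 - 2741) = ((⅓)*(481 + 1045)/(-142) + 3402)/(-12888) = ((⅓)*(-1/142)*1526 + 3402)*(-1/12888) = (-763/213 + 3402)*(-1/12888) = (723863/213)*(-1/12888) = -723863/2745144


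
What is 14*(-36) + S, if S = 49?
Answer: -455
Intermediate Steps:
14*(-36) + S = 14*(-36) + 49 = -504 + 49 = -455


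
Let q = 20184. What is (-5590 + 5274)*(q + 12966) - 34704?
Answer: -10510104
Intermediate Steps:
(-5590 + 5274)*(q + 12966) - 34704 = (-5590 + 5274)*(20184 + 12966) - 34704 = -316*33150 - 34704 = -10475400 - 34704 = -10510104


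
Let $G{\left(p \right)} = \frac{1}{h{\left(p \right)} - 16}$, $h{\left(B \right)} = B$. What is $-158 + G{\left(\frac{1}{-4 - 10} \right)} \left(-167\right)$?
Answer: $- \frac{33212}{225} \approx -147.61$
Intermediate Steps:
$G{\left(p \right)} = \frac{1}{-16 + p}$ ($G{\left(p \right)} = \frac{1}{p - 16} = \frac{1}{-16 + p}$)
$-158 + G{\left(\frac{1}{-4 - 10} \right)} \left(-167\right) = -158 + \frac{1}{-16 + \frac{1}{-4 - 10}} \left(-167\right) = -158 + \frac{1}{-16 + \frac{1}{-14}} \left(-167\right) = -158 + \frac{1}{-16 - \frac{1}{14}} \left(-167\right) = -158 + \frac{1}{- \frac{225}{14}} \left(-167\right) = -158 - - \frac{2338}{225} = -158 + \frac{2338}{225} = - \frac{33212}{225}$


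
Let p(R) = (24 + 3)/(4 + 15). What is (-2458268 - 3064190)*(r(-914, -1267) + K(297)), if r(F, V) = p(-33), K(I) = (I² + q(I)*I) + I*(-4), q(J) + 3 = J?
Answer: -18292965406344/19 ≈ -9.6279e+11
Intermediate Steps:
q(J) = -3 + J
p(R) = 27/19
K(I) = I² - 4*I + I*(-3 + I) (K(I) = (I² + (-3 + I)*I) + I*(-4) = (I² + I*(-3 + I)) - 4*I = I² - 4*I + I*(-3 + I))
r(F, V) = 27/19
(-2458268 - 3064190)*(r(-914, -1267) + K(297)) = (-2458268 - 3064190)*(27/19 + 297*(-7 + 2*297)) = -5522458*(27/19 + 297*(-7 + 594)) = -5522458*(27/19 + 297*587) = -5522458*(27/19 + 174339) = -5522458*3312468/19 = -18292965406344/19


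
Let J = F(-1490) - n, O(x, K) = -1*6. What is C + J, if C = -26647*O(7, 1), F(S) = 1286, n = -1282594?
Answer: 1443762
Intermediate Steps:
O(x, K) = -6
C = 159882 (C = -26647*(-6) = 159882)
J = 1283880 (J = 1286 - 1*(-1282594) = 1286 + 1282594 = 1283880)
C + J = 159882 + 1283880 = 1443762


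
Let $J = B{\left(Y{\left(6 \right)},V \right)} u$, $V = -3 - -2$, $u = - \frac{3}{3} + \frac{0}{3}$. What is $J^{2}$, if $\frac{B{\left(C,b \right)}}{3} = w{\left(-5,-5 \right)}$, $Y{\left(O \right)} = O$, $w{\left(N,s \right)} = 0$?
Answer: $0$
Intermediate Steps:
$u = -1$ ($u = \left(-3\right) \frac{1}{3} + 0 \cdot \frac{1}{3} = -1 + 0 = -1$)
$V = -1$ ($V = -3 + 2 = -1$)
$B{\left(C,b \right)} = 0$ ($B{\left(C,b \right)} = 3 \cdot 0 = 0$)
$J = 0$ ($J = 0 \left(-1\right) = 0$)
$J^{2} = 0^{2} = 0$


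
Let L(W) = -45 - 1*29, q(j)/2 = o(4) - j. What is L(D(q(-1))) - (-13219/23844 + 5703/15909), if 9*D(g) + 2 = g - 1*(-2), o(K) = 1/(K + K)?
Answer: -9332137255/126444732 ≈ -73.804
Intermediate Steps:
o(K) = 1/(2*K)
q(j) = ¼ - 2*j (q(j) = 2*((½)/4 - j) = 2*((½)*(¼) - j) = 2*(⅛ - j) = ¼ - 2*j)
D(g) = g/9 (D(g) = -2/9 + (g - 1*(-2))/9 = -2/9 + (g + 2)/9 = -2/9 + (2 + g)/9 = -2/9 + (2/9 + g/9) = g/9)
L(W) = -74 (L(W) = -45 - 29 = -74)
L(D(q(-1))) - (-13219/23844 + 5703/15909) = -74 - (-13219/23844 + 5703/15909) = -74 - (-13219*1/23844 + 5703*(1/15909)) = -74 - (-13219/23844 + 1901/5303) = -74 - 1*(-24772913/126444732) = -74 + 24772913/126444732 = -9332137255/126444732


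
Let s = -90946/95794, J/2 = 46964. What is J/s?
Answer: -4498869416/45473 ≈ -98935.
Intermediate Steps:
J = 93928 (J = 2*46964 = 93928)
s = -45473/47897 (s = -90946*1/95794 = -45473/47897 ≈ -0.94939)
J/s = 93928/(-45473/47897) = 93928*(-47897/45473) = -4498869416/45473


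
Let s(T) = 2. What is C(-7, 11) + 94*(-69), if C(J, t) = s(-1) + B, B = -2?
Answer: -6486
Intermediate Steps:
C(J, t) = 0 (C(J, t) = 2 - 2 = 0)
C(-7, 11) + 94*(-69) = 0 + 94*(-69) = 0 - 6486 = -6486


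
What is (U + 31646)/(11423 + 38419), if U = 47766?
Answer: 39706/24921 ≈ 1.5933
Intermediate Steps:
(U + 31646)/(11423 + 38419) = (47766 + 31646)/(11423 + 38419) = 79412/49842 = 79412*(1/49842) = 39706/24921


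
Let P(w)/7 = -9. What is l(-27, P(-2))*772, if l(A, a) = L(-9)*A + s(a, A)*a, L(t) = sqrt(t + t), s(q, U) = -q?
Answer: -3064068 - 62532*I*sqrt(2) ≈ -3.0641e+6 - 88434.0*I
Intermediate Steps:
P(w) = -63 (P(w) = 7*(-9) = -63)
L(t) = sqrt(2)*sqrt(t) (L(t) = sqrt(2*t) = sqrt(2)*sqrt(t))
l(A, a) = -a**2 + 3*I*A*sqrt(2) (l(A, a) = (sqrt(2)*sqrt(-9))*A + (-a)*a = (sqrt(2)*(3*I))*A - a**2 = (3*I*sqrt(2))*A - a**2 = 3*I*A*sqrt(2) - a**2 = -a**2 + 3*I*A*sqrt(2))
l(-27, P(-2))*772 = (-1*(-63)**2 + 3*I*(-27)*sqrt(2))*772 = (-1*3969 - 81*I*sqrt(2))*772 = (-3969 - 81*I*sqrt(2))*772 = -3064068 - 62532*I*sqrt(2)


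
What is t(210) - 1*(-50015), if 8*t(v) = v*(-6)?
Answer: 99715/2 ≈ 49858.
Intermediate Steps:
t(v) = -3*v/4 (t(v) = (v*(-6))/8 = (-6*v)/8 = -3*v/4)
t(210) - 1*(-50015) = -3/4*210 - 1*(-50015) = -315/2 + 50015 = 99715/2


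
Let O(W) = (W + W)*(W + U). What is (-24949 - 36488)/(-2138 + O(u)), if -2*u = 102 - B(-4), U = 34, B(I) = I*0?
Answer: 61437/404 ≈ 152.07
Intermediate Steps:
B(I) = 0
u = -51 (u = -(102 - 1*0)/2 = -(102 + 0)/2 = -½*102 = -51)
O(W) = 2*W*(34 + W) (O(W) = (W + W)*(W + 34) = (2*W)*(34 + W) = 2*W*(34 + W))
(-24949 - 36488)/(-2138 + O(u)) = (-24949 - 36488)/(-2138 + 2*(-51)*(34 - 51)) = -61437/(-2138 + 2*(-51)*(-17)) = -61437/(-2138 + 1734) = -61437/(-404) = -61437*(-1/404) = 61437/404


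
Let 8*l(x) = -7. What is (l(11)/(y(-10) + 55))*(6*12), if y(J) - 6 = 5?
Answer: -21/22 ≈ -0.95455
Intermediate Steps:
l(x) = -7/8 (l(x) = (1/8)*(-7) = -7/8)
y(J) = 11 (y(J) = 6 + 5 = 11)
(l(11)/(y(-10) + 55))*(6*12) = (-7/(8*(11 + 55)))*(6*12) = -7/8/66*72 = -7/8*1/66*72 = -7/528*72 = -21/22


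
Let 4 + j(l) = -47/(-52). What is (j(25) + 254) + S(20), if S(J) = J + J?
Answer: 15127/52 ≈ 290.90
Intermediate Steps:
j(l) = -161/52 (j(l) = -4 - 47/(-52) = -4 - 47*(-1/52) = -4 + 47/52 = -161/52)
S(J) = 2*J
(j(25) + 254) + S(20) = (-161/52 + 254) + 2*20 = 13047/52 + 40 = 15127/52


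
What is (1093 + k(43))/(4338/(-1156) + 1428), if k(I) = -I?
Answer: 40460/54881 ≈ 0.73723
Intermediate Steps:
(1093 + k(43))/(4338/(-1156) + 1428) = (1093 - 1*43)/(4338/(-1156) + 1428) = (1093 - 43)/(4338*(-1/1156) + 1428) = 1050/(-2169/578 + 1428) = 1050/(823215/578) = 1050*(578/823215) = 40460/54881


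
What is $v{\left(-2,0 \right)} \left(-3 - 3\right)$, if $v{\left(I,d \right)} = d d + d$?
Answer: $0$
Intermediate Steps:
$v{\left(I,d \right)} = d + d^{2}$ ($v{\left(I,d \right)} = d^{2} + d = d + d^{2}$)
$v{\left(-2,0 \right)} \left(-3 - 3\right) = 0 \left(1 + 0\right) \left(-3 - 3\right) = 0 \cdot 1 \left(-6\right) = 0 \left(-6\right) = 0$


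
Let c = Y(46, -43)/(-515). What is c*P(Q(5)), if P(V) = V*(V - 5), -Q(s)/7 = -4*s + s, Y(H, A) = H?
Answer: -96600/103 ≈ -937.86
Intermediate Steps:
Q(s) = 21*s (Q(s) = -7*(-4*s + s) = -(-21)*s = 21*s)
P(V) = V*(-5 + V)
c = -46/515 (c = 46/(-515) = 46*(-1/515) = -46/515 ≈ -0.089320)
c*P(Q(5)) = -46*21*5*(-5 + 21*5)/515 = -966*(-5 + 105)/103 = -966*100/103 = -46/515*10500 = -96600/103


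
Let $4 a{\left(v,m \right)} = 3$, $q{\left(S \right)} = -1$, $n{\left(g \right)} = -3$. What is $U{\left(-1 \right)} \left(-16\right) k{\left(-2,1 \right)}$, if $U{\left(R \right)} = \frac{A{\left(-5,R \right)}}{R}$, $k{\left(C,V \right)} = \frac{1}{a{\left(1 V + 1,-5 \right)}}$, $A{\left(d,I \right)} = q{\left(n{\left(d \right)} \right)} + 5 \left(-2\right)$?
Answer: $- \frac{704}{3} \approx -234.67$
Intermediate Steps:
$a{\left(v,m \right)} = \frac{3}{4}$ ($a{\left(v,m \right)} = \frac{1}{4} \cdot 3 = \frac{3}{4}$)
$A{\left(d,I \right)} = -11$ ($A{\left(d,I \right)} = -1 + 5 \left(-2\right) = -1 - 10 = -11$)
$k{\left(C,V \right)} = \frac{4}{3}$ ($k{\left(C,V \right)} = \frac{1}{\frac{3}{4}} = \frac{4}{3}$)
$U{\left(R \right)} = - \frac{11}{R}$
$U{\left(-1 \right)} \left(-16\right) k{\left(-2,1 \right)} = - \frac{11}{-1} \left(-16\right) \frac{4}{3} = \left(-11\right) \left(-1\right) \left(-16\right) \frac{4}{3} = 11 \left(-16\right) \frac{4}{3} = \left(-176\right) \frac{4}{3} = - \frac{704}{3}$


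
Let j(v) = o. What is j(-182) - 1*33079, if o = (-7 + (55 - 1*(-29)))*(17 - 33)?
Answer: -34311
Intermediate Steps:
o = -1232 (o = (-7 + (55 + 29))*(-16) = (-7 + 84)*(-16) = 77*(-16) = -1232)
j(v) = -1232
j(-182) - 1*33079 = -1232 - 1*33079 = -1232 - 33079 = -34311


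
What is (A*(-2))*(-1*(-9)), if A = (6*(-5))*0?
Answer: 0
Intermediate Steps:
A = 0 (A = -30*0 = 0)
(A*(-2))*(-1*(-9)) = (0*(-2))*(-1*(-9)) = 0*9 = 0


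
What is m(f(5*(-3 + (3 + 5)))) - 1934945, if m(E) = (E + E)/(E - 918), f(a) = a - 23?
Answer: -443102406/229 ≈ -1.9349e+6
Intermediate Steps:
f(a) = -23 + a
m(E) = 2*E/(-918 + E) (m(E) = (2*E)/(-918 + E) = 2*E/(-918 + E))
m(f(5*(-3 + (3 + 5)))) - 1934945 = 2*(-23 + 5*(-3 + (3 + 5)))/(-918 + (-23 + 5*(-3 + (3 + 5)))) - 1934945 = 2*(-23 + 5*(-3 + 8))/(-918 + (-23 + 5*(-3 + 8))) - 1934945 = 2*(-23 + 5*5)/(-918 + (-23 + 5*5)) - 1934945 = 2*(-23 + 25)/(-918 + (-23 + 25)) - 1934945 = 2*2/(-918 + 2) - 1934945 = 2*2/(-916) - 1934945 = 2*2*(-1/916) - 1934945 = -1/229 - 1934945 = -443102406/229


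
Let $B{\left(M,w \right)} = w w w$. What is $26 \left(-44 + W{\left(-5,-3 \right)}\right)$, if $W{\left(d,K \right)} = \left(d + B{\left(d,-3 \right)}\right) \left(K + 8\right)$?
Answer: $-5304$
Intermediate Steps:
$B{\left(M,w \right)} = w^{3}$ ($B{\left(M,w \right)} = w^{2} w = w^{3}$)
$W{\left(d,K \right)} = \left(-27 + d\right) \left(8 + K\right)$ ($W{\left(d,K \right)} = \left(d + \left(-3\right)^{3}\right) \left(K + 8\right) = \left(d - 27\right) \left(8 + K\right) = \left(-27 + d\right) \left(8 + K\right)$)
$26 \left(-44 + W{\left(-5,-3 \right)}\right) = 26 \left(-44 - 160\right) = 26 \left(-204\right) = -5304$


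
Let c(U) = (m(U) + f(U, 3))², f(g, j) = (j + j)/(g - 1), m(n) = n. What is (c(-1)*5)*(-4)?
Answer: -320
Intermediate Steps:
f(g, j) = 2*j/(-1 + g) (f(g, j) = (2*j)/(-1 + g) = 2*j/(-1 + g))
c(U) = (U + 6/(-1 + U))² (c(U) = (U + 2*3/(-1 + U))² = (U + 6/(-1 + U))²)
(c(-1)*5)*(-4) = ((-1 + 6/(-1 - 1))²*5)*(-4) = ((-1 + 6/(-2))²*5)*(-4) = ((-1 + 6*(-½))²*5)*(-4) = ((-1 - 3)²*5)*(-4) = ((-4)²*5)*(-4) = (16*5)*(-4) = 80*(-4) = -320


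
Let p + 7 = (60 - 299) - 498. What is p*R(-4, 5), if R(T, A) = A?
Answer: -3720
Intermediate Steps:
p = -744 (p = -7 + ((60 - 299) - 498) = -7 + (-239 - 498) = -7 - 737 = -744)
p*R(-4, 5) = -744*5 = -3720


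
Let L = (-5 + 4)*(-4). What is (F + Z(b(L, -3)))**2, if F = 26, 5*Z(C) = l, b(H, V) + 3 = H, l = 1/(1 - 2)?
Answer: 16641/25 ≈ 665.64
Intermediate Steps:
l = -1 (l = 1/(-1) = -1)
L = 4 (L = -1*(-4) = 4)
b(H, V) = -3 + H
Z(C) = -1/5 (Z(C) = (1/5)*(-1) = -1/5)
(F + Z(b(L, -3)))**2 = (26 - 1/5)**2 = (129/5)**2 = 16641/25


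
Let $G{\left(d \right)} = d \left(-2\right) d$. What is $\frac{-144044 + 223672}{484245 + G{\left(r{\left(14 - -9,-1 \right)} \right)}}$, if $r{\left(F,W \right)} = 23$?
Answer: $\frac{79628}{483187} \approx 0.1648$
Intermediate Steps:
$G{\left(d \right)} = - 2 d^{2}$ ($G{\left(d \right)} = - 2 d d = - 2 d^{2}$)
$\frac{-144044 + 223672}{484245 + G{\left(r{\left(14 - -9,-1 \right)} \right)}} = \frac{-144044 + 223672}{484245 - 2 \cdot 23^{2}} = \frac{79628}{484245 - 1058} = \frac{79628}{483187}$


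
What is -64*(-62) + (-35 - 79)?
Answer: 3854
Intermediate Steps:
-64*(-62) + (-35 - 79) = 3968 - 114 = 3854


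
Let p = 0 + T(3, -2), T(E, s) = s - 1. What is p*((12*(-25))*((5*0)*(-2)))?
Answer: 0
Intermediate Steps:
T(E, s) = -1 + s
p = -3 (p = 0 + (-1 - 2) = 0 - 3 = -3)
p*((12*(-25))*((5*0)*(-2))) = -3*12*(-25)*(5*0)*(-2) = -(-900)*0*(-2) = -(-900)*0 = -3*0 = 0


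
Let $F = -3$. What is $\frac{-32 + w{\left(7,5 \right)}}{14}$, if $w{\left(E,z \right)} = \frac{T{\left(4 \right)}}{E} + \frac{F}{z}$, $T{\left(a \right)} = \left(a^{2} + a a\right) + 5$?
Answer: $- \frac{478}{245} \approx -1.951$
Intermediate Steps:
$T{\left(a \right)} = 5 + 2 a^{2}$ ($T{\left(a \right)} = \left(a^{2} + a^{2}\right) + 5 = 2 a^{2} + 5 = 5 + 2 a^{2}$)
$w{\left(E,z \right)} = - \frac{3}{z} + \frac{37}{E}$ ($w{\left(E,z \right)} = \frac{5 + 2 \cdot 4^{2}}{E} - \frac{3}{z} = \frac{5 + 2 \cdot 16}{E} - \frac{3}{z} = \frac{5 + 32}{E} - \frac{3}{z} = \frac{37}{E} - \frac{3}{z} = - \frac{3}{z} + \frac{37}{E}$)
$\frac{-32 + w{\left(7,5 \right)}}{14} = \frac{-32 + \left(- \frac{3}{5} + \frac{37}{7}\right)}{14} = \left(-32 + \left(\left(-3\right) \frac{1}{5} + 37 \cdot \frac{1}{7}\right)\right) \frac{1}{14} = \left(-32 + \left(- \frac{3}{5} + \frac{37}{7}\right)\right) \frac{1}{14} = \left(-32 + \frac{164}{35}\right) \frac{1}{14} = \left(- \frac{956}{35}\right) \frac{1}{14} = - \frac{478}{245}$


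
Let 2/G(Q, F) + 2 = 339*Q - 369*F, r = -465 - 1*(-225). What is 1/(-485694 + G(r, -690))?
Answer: -86624/42072757055 ≈ -2.0589e-6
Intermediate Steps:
r = -240 (r = -465 + 225 = -240)
G(Q, F) = 2/(-2 - 369*F + 339*Q) (G(Q, F) = 2/(-2 + (339*Q - 369*F)) = 2/(-2 + (-369*F + 339*Q)) = 2/(-2 - 369*F + 339*Q))
1/(-485694 + G(r, -690)) = 1/(-485694 - 2/(2 - 339*(-240) + 369*(-690))) = 1/(-485694 - 2/(2 + 81360 - 254610)) = 1/(-485694 - 2/(-173248)) = 1/(-485694 - 2*(-1/173248)) = 1/(-485694 + 1/86624) = 1/(-42072757055/86624) = -86624/42072757055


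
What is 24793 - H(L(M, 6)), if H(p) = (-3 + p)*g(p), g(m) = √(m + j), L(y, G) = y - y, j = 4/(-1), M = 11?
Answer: 24793 + 6*I ≈ 24793.0 + 6.0*I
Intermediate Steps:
j = -4 (j = 4*(-1) = -4)
L(y, G) = 0
g(m) = √(-4 + m) (g(m) = √(m - 4) = √(-4 + m))
H(p) = √(-4 + p)*(-3 + p) (H(p) = (-3 + p)*√(-4 + p) = √(-4 + p)*(-3 + p))
24793 - H(L(M, 6)) = 24793 - √(-4 + 0)*(-3 + 0) = 24793 - √(-4)*(-3) = 24793 - 2*I*(-3) = 24793 - (-6)*I = 24793 + 6*I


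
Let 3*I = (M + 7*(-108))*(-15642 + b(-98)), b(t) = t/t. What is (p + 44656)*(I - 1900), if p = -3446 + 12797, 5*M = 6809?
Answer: -2560206641623/15 ≈ -1.7068e+11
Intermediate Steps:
M = 6809/5 (M = (1/5)*6809 = 6809/5 ≈ 1361.8)
b(t) = 1
I = -47376589/15 (I = ((6809/5 + 7*(-108))*(-15642 + 1))/3 = ((6809/5 - 756)*(-15641))/3 = ((3029/5)*(-15641))/3 = (1/3)*(-47376589/5) = -47376589/15 ≈ -3.1584e+6)
p = 9351
(p + 44656)*(I - 1900) = (9351 + 44656)*(-47376589/15 - 1900) = 54007*(-47405089/15) = -2560206641623/15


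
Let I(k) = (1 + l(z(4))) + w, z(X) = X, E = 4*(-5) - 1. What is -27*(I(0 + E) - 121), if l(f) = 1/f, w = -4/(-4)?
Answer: 12825/4 ≈ 3206.3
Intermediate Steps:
E = -21 (E = -20 - 1 = -21)
w = 1 (w = -4*(-¼) = 1)
I(k) = 9/4 (I(k) = (1 + 1/4) + 1 = (1 + ¼) + 1 = 5/4 + 1 = 9/4)
-27*(I(0 + E) - 121) = -27*(9/4 - 121) = -27*(-475/4) = 12825/4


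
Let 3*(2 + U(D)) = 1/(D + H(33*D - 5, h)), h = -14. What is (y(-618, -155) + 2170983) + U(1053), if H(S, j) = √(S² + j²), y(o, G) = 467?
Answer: 201449728028781/92772071 + 2*√301786433/3618110769 ≈ 2.1714e+6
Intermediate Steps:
U(D) = -2 + 1/(3*(D + √(196 + (-5 + 33*D)²))) (U(D) = -2 + 1/(3*(D + √((33*D - 5)² + (-14)²))) = -2 + 1/(3*(D + √((-5 + 33*D)² + 196))) = -2 + 1/(3*(D + √(196 + (-5 + 33*D)²))))
(y(-618, -155) + 2170983) + U(1053) = (467 + 2170983) + (⅓ - 2*1053 - 2*√(196 + (-5 + 33*1053)²))/(1053 + √(196 + (-5 + 33*1053)²)) = 2171450 + (⅓ - 2106 - 2*√(196 + (-5 + 34749)²))/(1053 + √(196 + (-5 + 34749)²)) = 2171450 + (⅓ - 2106 - 2*√(196 + 34744²))/(1053 + √(196 + 34744²)) = 2171450 + (⅓ - 2106 - 2*√(196 + 1207145536))/(1053 + √(196 + 1207145536)) = 2171450 + (⅓ - 2106 - 4*√301786433)/(1053 + √1207145732) = 2171450 + (⅓ - 2106 - 4*√301786433)/(1053 + 2*√301786433) = 2171450 + (-6317/3 - 4*√301786433)/(1053 + 2*√301786433)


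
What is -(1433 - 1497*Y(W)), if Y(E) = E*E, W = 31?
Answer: 1437184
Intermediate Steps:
Y(E) = E**2
-(1433 - 1497*Y(W)) = -(1433 - 1497*31**2) = -(1433 - 1497*961) = -(1433 - 1438617) = -1*(-1437184) = 1437184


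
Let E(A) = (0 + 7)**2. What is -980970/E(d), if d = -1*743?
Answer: -980970/49 ≈ -20020.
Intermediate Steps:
d = -743
E(A) = 49 (E(A) = 7**2 = 49)
-980970/E(d) = -980970/49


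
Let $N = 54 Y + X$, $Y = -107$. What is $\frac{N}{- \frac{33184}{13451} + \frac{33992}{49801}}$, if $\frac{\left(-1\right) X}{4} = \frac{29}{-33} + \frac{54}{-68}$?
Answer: $\frac{271106413031963}{83825320689} \approx 3234.2$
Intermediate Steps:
$X = \frac{3754}{561}$ ($X = - 4 \left(\frac{29}{-33} + \frac{54}{-68}\right) = - 4 \left(29 \left(- \frac{1}{33}\right) + 54 \left(- \frac{1}{68}\right)\right) = - 4 \left(- \frac{29}{33} - \frac{27}{34}\right) = \left(-4\right) \left(- \frac{1877}{1122}\right) = \frac{3754}{561} \approx 6.6916$)
$N = - \frac{3237704}{561}$ ($N = 54 \left(-107\right) + \frac{3754}{561} = -5778 + \frac{3754}{561} = - \frac{3237704}{561} \approx -5771.3$)
$\frac{N}{- \frac{33184}{13451} + \frac{33992}{49801}} = - \frac{3237704}{561 \left(- \frac{33184}{13451} + \frac{33992}{49801}\right)} = - \frac{3237704}{561 \left(- \frac{1195369992}{669873251}\right)} = \left(- \frac{3237704}{561}\right) \left(- \frac{669873251}{1195369992}\right) = \frac{271106413031963}{83825320689}$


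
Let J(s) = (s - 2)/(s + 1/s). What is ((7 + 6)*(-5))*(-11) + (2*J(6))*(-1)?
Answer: 26407/37 ≈ 713.70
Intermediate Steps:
J(s) = (-2 + s)/(s + 1/s)
((7 + 6)*(-5))*(-11) + (2*J(6))*(-1) = ((7 + 6)*(-5))*(-11) + (2*(6*(-2 + 6)/(1 + 6**2)))*(-1) = (13*(-5))*(-11) + (2*(6*4/(1 + 36)))*(-1) = -65*(-11) + (2*(6*4/37))*(-1) = 715 + (2*(6*(1/37)*4))*(-1) = 715 + (2*(24/37))*(-1) = 715 + (48/37)*(-1) = 715 - 48/37 = 26407/37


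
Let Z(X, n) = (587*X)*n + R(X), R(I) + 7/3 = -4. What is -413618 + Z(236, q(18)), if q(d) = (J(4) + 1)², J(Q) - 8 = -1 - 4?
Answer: 5408663/3 ≈ 1.8029e+6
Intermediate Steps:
R(I) = -19/3 (R(I) = -7/3 - 4 = -19/3)
J(Q) = 3 (J(Q) = 8 + (-1 - 4) = 8 - 5 = 3)
q(d) = 16 (q(d) = (3 + 1)² = 4² = 16)
Z(X, n) = -19/3 + 587*X*n (Z(X, n) = (587*X)*n - 19/3 = 587*X*n - 19/3 = -19/3 + 587*X*n)
-413618 + Z(236, q(18)) = -413618 + (-19/3 + 587*236*16) = -413618 + (-19/3 + 2216512) = -413618 + 6649517/3 = 5408663/3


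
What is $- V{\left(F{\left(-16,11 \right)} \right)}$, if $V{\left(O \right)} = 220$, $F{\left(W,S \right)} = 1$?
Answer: $-220$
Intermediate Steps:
$- V{\left(F{\left(-16,11 \right)} \right)} = \left(-1\right) 220 = -220$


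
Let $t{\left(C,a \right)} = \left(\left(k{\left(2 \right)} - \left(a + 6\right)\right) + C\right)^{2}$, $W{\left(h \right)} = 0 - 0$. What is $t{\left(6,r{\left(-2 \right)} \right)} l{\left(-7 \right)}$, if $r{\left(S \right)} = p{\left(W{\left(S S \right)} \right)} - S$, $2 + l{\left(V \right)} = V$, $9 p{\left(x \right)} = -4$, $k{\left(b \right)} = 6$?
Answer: $- \frac{1600}{9} \approx -177.78$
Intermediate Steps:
$W{\left(h \right)} = 0$ ($W{\left(h \right)} = 0 + 0 = 0$)
$p{\left(x \right)} = - \frac{4}{9}$ ($p{\left(x \right)} = \frac{1}{9} \left(-4\right) = - \frac{4}{9}$)
$l{\left(V \right)} = -2 + V$
$r{\left(S \right)} = - \frac{4}{9} - S$
$t{\left(C,a \right)} = \left(C - a\right)^{2}$ ($t{\left(C,a \right)} = \left(\left(6 - \left(a + 6\right)\right) + C\right)^{2} = \left(\left(6 - \left(6 + a\right)\right) + C\right)^{2} = \left(- a + C\right)^{2} = \left(C - a\right)^{2}$)
$t{\left(6,r{\left(-2 \right)} \right)} l{\left(-7 \right)} = \left(6 - \left(- \frac{4}{9} - -2\right)\right)^{2} \left(-2 - 7\right) = \left(6 - \left(- \frac{4}{9} + 2\right)\right)^{2} \left(-9\right) = \left(6 - \frac{14}{9}\right)^{2} \left(-9\right) = \left(\frac{40}{9}\right)^{2} \left(-9\right) = \frac{1600}{81} \left(-9\right) = - \frac{1600}{9}$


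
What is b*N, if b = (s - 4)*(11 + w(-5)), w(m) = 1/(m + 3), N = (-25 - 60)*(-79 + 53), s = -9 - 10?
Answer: -533715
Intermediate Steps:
s = -19
N = 2210 (N = -85*(-26) = 2210)
w(m) = 1/(3 + m)
b = -483/2 (b = (-19 - 4)*(11 + 1/(3 - 5)) = -23*(11 + 1/(-2)) = -23*(11 - ½) = -23*21/2 = -483/2 ≈ -241.50)
b*N = -483/2*2210 = -533715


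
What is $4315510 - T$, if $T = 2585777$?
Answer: $1729733$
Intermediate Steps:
$4315510 - T = 4315510 - 2585777 = 1729733$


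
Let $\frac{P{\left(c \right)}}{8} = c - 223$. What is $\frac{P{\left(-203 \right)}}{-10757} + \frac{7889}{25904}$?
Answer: $\frac{173142805}{278649328} \approx 0.62136$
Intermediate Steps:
$P{\left(c \right)} = -1784 + 8 c$ ($P{\left(c \right)} = 8 \left(c - 223\right) = 8 \left(-223 + c\right) = -1784 + 8 c$)
$\frac{P{\left(-203 \right)}}{-10757} + \frac{7889}{25904} = \frac{-1784 + 8 \left(-203\right)}{-10757} + \frac{7889}{25904} = \left(-1784 - 1624\right) \left(- \frac{1}{10757}\right) + 7889 \cdot \frac{1}{25904} = \left(-3408\right) \left(- \frac{1}{10757}\right) + \frac{7889}{25904} = \frac{3408}{10757} + \frac{7889}{25904} = \frac{173142805}{278649328}$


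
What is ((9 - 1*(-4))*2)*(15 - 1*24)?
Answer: -234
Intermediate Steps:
((9 - 1*(-4))*2)*(15 - 1*24) = ((9 + 4)*2)*(15 - 24) = (13*2)*(-9) = 26*(-9) = -234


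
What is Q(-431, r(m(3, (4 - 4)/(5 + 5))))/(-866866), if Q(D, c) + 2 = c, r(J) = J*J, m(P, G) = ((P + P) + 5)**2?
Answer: -14639/866866 ≈ -0.016887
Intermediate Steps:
m(P, G) = (5 + 2*P)**2 (m(P, G) = (2*P + 5)**2 = (5 + 2*P)**2)
r(J) = J**2
Q(D, c) = -2 + c
Q(-431, r(m(3, (4 - 4)/(5 + 5))))/(-866866) = (-2 + ((5 + 2*3)**2)**2)/(-866866) = (-2 + ((5 + 6)**2)**2)*(-1/866866) = (-2 + (11**2)**2)*(-1/866866) = (-2 + 121**2)*(-1/866866) = (-2 + 14641)*(-1/866866) = 14639*(-1/866866) = -14639/866866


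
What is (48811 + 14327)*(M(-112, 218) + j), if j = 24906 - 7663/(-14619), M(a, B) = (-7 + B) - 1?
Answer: 7727638016482/4873 ≈ 1.5858e+9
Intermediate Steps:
M(a, B) = -8 + B
j = 364108477/14619 (j = 24906 - 7663*(-1/14619) = 24906 + 7663/14619 = 364108477/14619 ≈ 24907.)
(48811 + 14327)*(M(-112, 218) + j) = (48811 + 14327)*((-8 + 218) + 364108477/14619) = 63138*(210 + 364108477/14619) = 63138*(367178467/14619) = 7727638016482/4873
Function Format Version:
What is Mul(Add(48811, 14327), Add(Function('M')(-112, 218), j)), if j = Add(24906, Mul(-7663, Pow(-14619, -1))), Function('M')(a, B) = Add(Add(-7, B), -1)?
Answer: Rational(7727638016482, 4873) ≈ 1.5858e+9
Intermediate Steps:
Function('M')(a, B) = Add(-8, B)
j = Rational(364108477, 14619) (j = Add(24906, Mul(-7663, Rational(-1, 14619))) = Add(24906, Rational(7663, 14619)) = Rational(364108477, 14619) ≈ 24907.)
Mul(Add(48811, 14327), Add(Function('M')(-112, 218), j)) = Mul(Add(48811, 14327), Add(Add(-8, 218), Rational(364108477, 14619))) = Mul(63138, Add(210, Rational(364108477, 14619))) = Mul(63138, Rational(367178467, 14619)) = Rational(7727638016482, 4873)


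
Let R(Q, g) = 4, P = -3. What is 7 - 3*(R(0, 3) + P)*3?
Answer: -2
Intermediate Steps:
7 - 3*(R(0, 3) + P)*3 = 7 - 3*(4 - 3)*3 = 7 - 3*3 = 7 - 9 = -2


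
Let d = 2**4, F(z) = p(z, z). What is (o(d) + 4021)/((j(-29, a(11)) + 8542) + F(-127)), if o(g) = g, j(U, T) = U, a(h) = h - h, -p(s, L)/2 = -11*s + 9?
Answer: 4037/5701 ≈ 0.70812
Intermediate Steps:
p(s, L) = -18 + 22*s (p(s, L) = -2*(-11*s + 9) = -2*(9 - 11*s) = -18 + 22*s)
a(h) = 0
F(z) = -18 + 22*z
d = 16
(o(d) + 4021)/((j(-29, a(11)) + 8542) + F(-127)) = (16 + 4021)/((-29 + 8542) + (-18 + 22*(-127))) = 4037/(8513 + (-18 - 2794)) = 4037/(8513 - 2812) = 4037/5701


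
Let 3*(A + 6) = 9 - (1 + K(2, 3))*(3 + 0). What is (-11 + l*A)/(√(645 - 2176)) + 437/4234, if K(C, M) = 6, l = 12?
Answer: 437/4234 + 131*I*√1531/1531 ≈ 0.10321 + 3.348*I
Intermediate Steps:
A = -10 (A = -6 + (9 - (1 + 6)*(3 + 0))/3 = -6 + (9 - 7*3)/3 = -6 + (9 - 1*21)/3 = -6 + (9 - 21)/3 = -6 + (⅓)*(-12) = -6 - 4 = -10)
(-11 + l*A)/(√(645 - 2176)) + 437/4234 = (-11 + 12*(-10))/(√(645 - 2176)) + 437/4234 = (-11 - 120)/(√(-1531)) + 437*(1/4234) = -131*(-I*√1531/1531) + 437/4234 = -(-131)*I*√1531/1531 + 437/4234 = 131*I*√1531/1531 + 437/4234 = 437/4234 + 131*I*√1531/1531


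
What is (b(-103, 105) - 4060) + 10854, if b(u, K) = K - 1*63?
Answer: 6836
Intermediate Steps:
b(u, K) = -63 + K (b(u, K) = K - 63 = -63 + K)
(b(-103, 105) - 4060) + 10854 = ((-63 + 105) - 4060) + 10854 = (42 - 4060) + 10854 = -4018 + 10854 = 6836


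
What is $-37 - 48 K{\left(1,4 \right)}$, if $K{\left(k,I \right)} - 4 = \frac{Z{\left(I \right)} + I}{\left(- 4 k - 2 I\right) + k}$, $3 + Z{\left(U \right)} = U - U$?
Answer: $- \frac{2471}{11} \approx -224.64$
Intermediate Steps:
$Z{\left(U \right)} = -3$ ($Z{\left(U \right)} = -3 + \left(U - U\right) = -3 + 0 = -3$)
$K{\left(k,I \right)} = 4 + \frac{-3 + I}{- 3 k - 2 I}$ ($K{\left(k,I \right)} = 4 + \frac{-3 + I}{\left(- 4 k - 2 I\right) + k} = 4 + \frac{-3 + I}{- 3 k - 2 I}$)
$-37 - 48 K{\left(1,4 \right)} = -37 - 48 \frac{3 + 7 \cdot 4 + 12 \cdot 1}{2 \cdot 4 + 3 \cdot 1} = -37 - 48 \frac{3 + 28 + 12}{8 + 3} = -37 - 48 \cdot \frac{1}{11} \cdot 43 = -37 - \frac{2064}{11} = - \frac{2471}{11}$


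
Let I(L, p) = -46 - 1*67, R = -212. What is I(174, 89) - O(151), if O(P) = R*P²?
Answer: 4833699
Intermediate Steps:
O(P) = -212*P²
I(L, p) = -113 (I(L, p) = -46 - 67 = -113)
I(174, 89) - O(151) = -113 - (-212)*151² = -113 - (-212)*22801 = -113 - 1*(-4833812) = -113 + 4833812 = 4833699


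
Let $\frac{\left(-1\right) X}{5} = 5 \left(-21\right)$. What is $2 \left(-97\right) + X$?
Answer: $331$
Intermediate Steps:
$X = 525$ ($X = - 5 \cdot 5 \left(-21\right) = \left(-5\right) \left(-105\right) = 525$)
$2 \left(-97\right) + X = 2 \left(-97\right) + 525 = -194 + 525 = 331$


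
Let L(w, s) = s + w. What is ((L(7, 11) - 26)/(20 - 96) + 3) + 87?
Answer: 1712/19 ≈ 90.105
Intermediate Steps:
((L(7, 11) - 26)/(20 - 96) + 3) + 87 = (((11 + 7) - 26)/(20 - 96) + 3) + 87 = ((18 - 26)/(-76) + 3) + 87 = (-8*(-1/76) + 3) + 87 = (2/19 + 3) + 87 = 59/19 + 87 = 1712/19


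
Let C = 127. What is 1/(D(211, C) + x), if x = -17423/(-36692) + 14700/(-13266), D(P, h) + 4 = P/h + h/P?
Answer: -2173933743564/5152088566615 ≈ -0.42195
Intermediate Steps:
D(P, h) = -4 + P/h + h/P (D(P, h) = -4 + (P/h + h/P) = -4 + P/h + h/P)
x = -51373147/81126012 (x = -17423*(-1/36692) + 14700*(-1/13266) = 17423/36692 - 2450/2211 = -51373147/81126012 ≈ -0.63325)
1/(D(211, C) + x) = 1/((-4 + 211/127 + 127/211) - 51373147/81126012) = 1/(-46538/26797 - 51373147/81126012) = 1/(-5152088566615/2173933743564) = -2173933743564/5152088566615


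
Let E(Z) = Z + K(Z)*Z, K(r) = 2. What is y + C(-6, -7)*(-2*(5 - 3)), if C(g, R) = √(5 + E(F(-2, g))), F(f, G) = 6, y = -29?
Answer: -29 - 4*√23 ≈ -48.183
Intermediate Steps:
E(Z) = 3*Z (E(Z) = Z + 2*Z = 3*Z)
C(g, R) = √23 (C(g, R) = √(5 + 3*6) = √(5 + 18) = √23)
y + C(-6, -7)*(-2*(5 - 3)) = -29 + √23*(-2*(5 - 3)) = -29 + √23*(-2*2) = -29 + √23*(-4) = -29 - 4*√23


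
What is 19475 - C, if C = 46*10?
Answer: 19015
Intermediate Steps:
C = 460
19475 - C = 19475 - 1*460 = 19475 - 460 = 19015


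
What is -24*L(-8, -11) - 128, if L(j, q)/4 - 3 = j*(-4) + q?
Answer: -2432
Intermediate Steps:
L(j, q) = 12 - 16*j + 4*q (L(j, q) = 12 + 4*(j*(-4) + q) = 12 + 4*(-4*j + q) = 12 + 4*(q - 4*j) = 12 + (-16*j + 4*q) = 12 - 16*j + 4*q)
-24*L(-8, -11) - 128 = -24*(12 - 16*(-8) + 4*(-11)) - 128 = -24*(12 + 128 - 44) - 128 = -24*96 - 128 = -2304 - 128 = -2432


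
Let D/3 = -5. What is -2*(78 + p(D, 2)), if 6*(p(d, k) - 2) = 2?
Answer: -482/3 ≈ -160.67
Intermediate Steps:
D = -15 (D = 3*(-5) = -15)
p(d, k) = 7/3 (p(d, k) = 2 + (⅙)*2 = 2 + ⅓ = 7/3)
-2*(78 + p(D, 2)) = -2*(78 + 7/3) = -2*241/3 = -482/3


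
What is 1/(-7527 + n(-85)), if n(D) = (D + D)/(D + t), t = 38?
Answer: -47/353599 ≈ -0.00013292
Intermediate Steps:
n(D) = 2*D/(38 + D) (n(D) = (D + D)/(D + 38) = (2*D)/(38 + D) = 2*D/(38 + D))
1/(-7527 + n(-85)) = 1/(-7527 + 2*(-85)/(38 - 85)) = 1/(-7527 + 2*(-85)/(-47)) = 1/(-7527 + 2*(-85)*(-1/47)) = 1/(-7527 + 170/47) = 1/(-353599/47) = -47/353599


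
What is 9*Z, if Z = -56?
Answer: -504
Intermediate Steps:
9*Z = 9*(-56) = -504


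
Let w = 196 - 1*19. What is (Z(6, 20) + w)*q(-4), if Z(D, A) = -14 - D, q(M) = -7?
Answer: -1099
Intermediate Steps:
w = 177 (w = 196 - 19 = 177)
(Z(6, 20) + w)*q(-4) = ((-14 - 1*6) + 177)*(-7) = ((-14 - 6) + 177)*(-7) = (-20 + 177)*(-7) = 157*(-7) = -1099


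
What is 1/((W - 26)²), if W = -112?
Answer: 1/19044 ≈ 5.2510e-5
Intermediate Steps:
1/((W - 26)²) = 1/((-112 - 26)²) = 1/((-138)²) = 1/19044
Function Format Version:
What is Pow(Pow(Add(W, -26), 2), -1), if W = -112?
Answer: Rational(1, 19044) ≈ 5.2510e-5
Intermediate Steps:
Pow(Pow(Add(W, -26), 2), -1) = Pow(Pow(Add(-112, -26), 2), -1) = Pow(Pow(-138, 2), -1) = Pow(19044, -1) = Rational(1, 19044)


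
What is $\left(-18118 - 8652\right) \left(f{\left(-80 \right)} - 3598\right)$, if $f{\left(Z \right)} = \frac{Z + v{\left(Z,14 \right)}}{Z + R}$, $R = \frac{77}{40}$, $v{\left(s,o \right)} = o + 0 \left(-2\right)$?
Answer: $\frac{100243959260}{1041} \approx 9.6296 \cdot 10^{7}$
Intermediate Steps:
$v{\left(s,o \right)} = o$ ($v{\left(s,o \right)} = o + 0 = o$)
$R = \frac{77}{40}$ ($R = 77 \cdot \frac{1}{40} = \frac{77}{40} \approx 1.925$)
$f{\left(Z \right)} = \frac{14 + Z}{\frac{77}{40} + Z}$ ($f{\left(Z \right)} = \frac{Z + 14}{Z + \frac{77}{40}} = \frac{14 + Z}{\frac{77}{40} + Z}$)
$\left(-18118 - 8652\right) \left(f{\left(-80 \right)} - 3598\right) = \left(-18118 - 8652\right) \left(\frac{40 \left(14 - 80\right)}{77 + 40 \left(-80\right)} - 3598\right) = - 26770 \left(40 \frac{1}{77 - 3200} \left(-66\right) - 3598\right) = - 26770 \left(40 \frac{1}{-3123} \left(-66\right) - 3598\right) = - 26770 \left(40 \left(- \frac{1}{3123}\right) \left(-66\right) - 3598\right) = - 26770 \left(\frac{880}{1041} - 3598\right) = \left(-26770\right) \left(- \frac{3744638}{1041}\right) = \frac{100243959260}{1041}$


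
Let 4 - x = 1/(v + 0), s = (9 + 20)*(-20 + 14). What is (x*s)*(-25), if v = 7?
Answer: 117450/7 ≈ 16779.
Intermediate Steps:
s = -174 (s = 29*(-6) = -174)
x = 27/7 (x = 4 - 1/(7 + 0) = 4 - 1/7 = 27/7 ≈ 3.8571)
(x*s)*(-25) = ((27/7)*(-174))*(-25) = -4698/7*(-25) = 117450/7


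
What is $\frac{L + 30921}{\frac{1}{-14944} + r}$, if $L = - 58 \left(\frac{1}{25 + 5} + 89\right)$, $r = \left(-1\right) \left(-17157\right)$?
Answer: $\frac{5773704064}{3845913105} \approx 1.5013$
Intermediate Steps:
$r = 17157$
$L = - \frac{77459}{15}$ ($L = - 58 \left(\frac{1}{30} + 89\right) = \left(-58\right) \frac{2671}{30} = - \frac{77459}{15} \approx -5163.9$)
$\frac{L + 30921}{\frac{1}{-14944} + r} = \frac{- \frac{77459}{15} + 30921}{\frac{1}{-14944} + 17157} = \frac{386356}{15 \left(- \frac{1}{14944} + 17157\right)} = \frac{386356}{15 \cdot \frac{256394207}{14944}} = \frac{386356}{15} \cdot \frac{14944}{256394207} = \frac{5773704064}{3845913105}$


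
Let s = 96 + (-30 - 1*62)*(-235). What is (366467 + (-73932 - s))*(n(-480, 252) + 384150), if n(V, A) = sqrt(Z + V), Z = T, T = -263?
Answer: 104035118850 + 270819*I*sqrt(743) ≈ 1.0404e+11 + 7.382e+6*I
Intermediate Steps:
Z = -263
n(V, A) = sqrt(-263 + V)
s = 21716 (s = 96 + (-30 - 62)*(-235) = 96 - 92*(-235) = 96 + 21620 = 21716)
(366467 + (-73932 - s))*(n(-480, 252) + 384150) = (366467 + (-73932 - 1*21716))*(sqrt(-263 - 480) + 384150) = (366467 + (-73932 - 21716))*(sqrt(-743) + 384150) = (366467 - 95648)*(I*sqrt(743) + 384150) = 270819*(384150 + I*sqrt(743)) = 104035118850 + 270819*I*sqrt(743)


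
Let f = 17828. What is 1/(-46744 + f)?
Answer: -1/28916 ≈ -3.4583e-5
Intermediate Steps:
1/(-46744 + f) = 1/(-46744 + 17828) = 1/(-28916) = -1/28916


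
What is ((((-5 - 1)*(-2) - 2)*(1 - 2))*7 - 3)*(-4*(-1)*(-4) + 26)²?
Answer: -7300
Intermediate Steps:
((((-5 - 1)*(-2) - 2)*(1 - 2))*7 - 3)*(-4*(-1)*(-4) + 26)² = (((-6*(-2) - 2)*(-1))*7 - 3)*(4*(-4) + 26)² = (((12 - 2)*(-1))*7 - 3)*(-16 + 26)² = ((10*(-1))*7 - 3)*10² = (-10*7 - 3)*100 = (-70 - 3)*100 = -73*100 = -7300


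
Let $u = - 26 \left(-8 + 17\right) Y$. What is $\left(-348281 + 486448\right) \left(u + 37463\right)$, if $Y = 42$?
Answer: $3818245045$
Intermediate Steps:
$u = -9828$ ($u = - 26 \left(-8 + 17\right) 42 = \left(-26\right) 9 \cdot 42 = \left(-234\right) 42 = -9828$)
$\left(-348281 + 486448\right) \left(u + 37463\right) = \left(-348281 + 486448\right) \left(-9828 + 37463\right) = 138167 \cdot 27635 = 3818245045$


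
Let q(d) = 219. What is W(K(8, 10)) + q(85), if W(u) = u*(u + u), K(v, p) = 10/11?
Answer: 26699/121 ≈ 220.65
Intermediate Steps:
K(v, p) = 10/11 (K(v, p) = 10*(1/11) = 10/11)
W(u) = 2*u² (W(u) = u*(2*u) = 2*u²)
W(K(8, 10)) + q(85) = 2*(10/11)² + 219 = 2*(100/121) + 219 = 200/121 + 219 = 26699/121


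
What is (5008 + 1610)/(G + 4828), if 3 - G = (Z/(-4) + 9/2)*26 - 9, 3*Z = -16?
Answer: 19854/14065 ≈ 1.4116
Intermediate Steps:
Z = -16/3 (Z = (⅓)*(-16) = -16/3 ≈ -5.3333)
G = -419/3 (G = 3 - ((-16/3/(-4) + 9/2)*26 - 9) = 3 - ((-16/3*(-¼) + 9*(½))*26 - 9) = 3 - ((4/3 + 9/2)*26 - 9) = 3 - ((35/6)*26 - 9) = 3 - (455/3 - 9) = 3 - 1*428/3 = 3 - 428/3 = -419/3 ≈ -139.67)
(5008 + 1610)/(G + 4828) = (5008 + 1610)/(-419/3 + 4828) = 6618/(14065/3) = 6618*(3/14065) = 19854/14065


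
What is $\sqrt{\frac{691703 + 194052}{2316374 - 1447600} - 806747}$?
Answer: $\frac{3 i \sqrt{67656251378984378}}{868774} \approx 898.19 i$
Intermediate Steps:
$\sqrt{\frac{691703 + 194052}{2316374 - 1447600} - 806747} = \sqrt{\frac{885755}{868774} - 806747} = \sqrt{- \frac{700879932423}{868774}} = \frac{3 i \sqrt{67656251378984378}}{868774}$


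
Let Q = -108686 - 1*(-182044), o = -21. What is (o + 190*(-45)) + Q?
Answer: 64787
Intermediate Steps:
Q = 73358 (Q = -108686 + 182044 = 73358)
(o + 190*(-45)) + Q = (-21 + 190*(-45)) + 73358 = (-21 - 8550) + 73358 = -8571 + 73358 = 64787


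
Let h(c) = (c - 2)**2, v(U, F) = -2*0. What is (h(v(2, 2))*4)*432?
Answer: 6912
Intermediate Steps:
v(U, F) = 0
h(c) = (-2 + c)**2
(h(v(2, 2))*4)*432 = ((-2 + 0)**2*4)*432 = ((-2)**2*4)*432 = (4*4)*432 = 16*432 = 6912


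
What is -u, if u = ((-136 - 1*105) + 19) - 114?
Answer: 336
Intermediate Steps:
u = -336 (u = ((-136 - 105) + 19) - 114 = (-241 + 19) - 114 = -222 - 114 = -336)
-u = -1*(-336) = 336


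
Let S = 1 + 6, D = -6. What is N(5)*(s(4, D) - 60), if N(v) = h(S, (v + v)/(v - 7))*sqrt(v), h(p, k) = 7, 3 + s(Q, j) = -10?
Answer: -511*sqrt(5) ≈ -1142.6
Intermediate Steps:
S = 7
s(Q, j) = -13 (s(Q, j) = -3 - 10 = -13)
N(v) = 7*sqrt(v)
N(5)*(s(4, D) - 60) = (7*sqrt(5))*(-13 - 60) = (7*sqrt(5))*(-73) = -511*sqrt(5)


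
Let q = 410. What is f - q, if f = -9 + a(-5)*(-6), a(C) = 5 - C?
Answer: -479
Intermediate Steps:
f = -69 (f = -9 + (5 - 1*(-5))*(-6) = -9 + (5 + 5)*(-6) = -9 + 10*(-6) = -9 - 60 = -69)
f - q = -69 - 1*410 = -69 - 410 = -479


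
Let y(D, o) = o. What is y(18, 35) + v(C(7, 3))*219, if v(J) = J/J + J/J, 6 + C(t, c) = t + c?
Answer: 473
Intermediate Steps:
C(t, c) = -6 + c + t (C(t, c) = -6 + (t + c) = -6 + (c + t) = -6 + c + t)
v(J) = 2 (v(J) = 1 + 1 = 2)
y(18, 35) + v(C(7, 3))*219 = 35 + 2*219 = 35 + 438 = 473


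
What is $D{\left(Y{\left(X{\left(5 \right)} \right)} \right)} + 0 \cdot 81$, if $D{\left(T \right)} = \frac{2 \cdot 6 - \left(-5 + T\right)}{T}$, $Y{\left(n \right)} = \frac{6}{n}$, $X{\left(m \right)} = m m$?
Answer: $\frac{419}{6} \approx 69.833$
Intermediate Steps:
$X{\left(m \right)} = m^{2}$
$D{\left(T \right)} = \frac{17 - T}{T}$ ($D{\left(T \right)} = \frac{12 - \left(-5 + T\right)}{T} = \frac{17 - T}{T}$)
$D{\left(Y{\left(X{\left(5 \right)} \right)} \right)} + 0 \cdot 81 = \frac{17 - \frac{6}{5^{2}}}{6 \frac{1}{5^{2}}} + 0 \cdot 81 = \frac{17 - \frac{6}{25}}{6 \cdot \frac{1}{25}} + 0 = \frac{17 - 6 \cdot \frac{1}{25}}{6 \cdot \frac{1}{25}} + 0 = \frac{17 - \frac{6}{25}}{\frac{6}{25}} + 0 = \frac{25 \left(17 - \frac{6}{25}\right)}{6} + 0 = \frac{25}{6} \cdot \frac{419}{25} + 0 = \frac{419}{6} + 0 = \frac{419}{6}$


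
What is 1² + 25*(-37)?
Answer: -924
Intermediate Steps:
1² + 25*(-37) = 1 - 925 = -924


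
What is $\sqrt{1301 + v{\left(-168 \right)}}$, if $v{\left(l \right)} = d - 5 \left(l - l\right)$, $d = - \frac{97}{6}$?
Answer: $\frac{\sqrt{46254}}{6} \approx 35.845$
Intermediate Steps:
$d = - \frac{97}{6}$ ($d = \left(-97\right) \frac{1}{6} = - \frac{97}{6} \approx -16.167$)
$v{\left(l \right)} = - \frac{97}{6}$ ($v{\left(l \right)} = - \frac{97}{6} - 5 \left(l - l\right) = - \frac{97}{6} - 0 = - \frac{97}{6} + 0 = - \frac{97}{6}$)
$\sqrt{1301 + v{\left(-168 \right)}} = \sqrt{1301 - \frac{97}{6}} = \sqrt{\frac{7709}{6}} = \frac{\sqrt{46254}}{6}$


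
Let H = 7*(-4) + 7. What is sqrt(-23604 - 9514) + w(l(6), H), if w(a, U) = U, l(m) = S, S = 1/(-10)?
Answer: -21 + I*sqrt(33118) ≈ -21.0 + 181.98*I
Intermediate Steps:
H = -21 (H = -28 + 7 = -21)
S = -1/10 ≈ -0.10000
l(m) = -1/10
sqrt(-23604 - 9514) + w(l(6), H) = sqrt(-23604 - 9514) - 21 = sqrt(-33118) - 21 = I*sqrt(33118) - 21 = -21 + I*sqrt(33118)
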